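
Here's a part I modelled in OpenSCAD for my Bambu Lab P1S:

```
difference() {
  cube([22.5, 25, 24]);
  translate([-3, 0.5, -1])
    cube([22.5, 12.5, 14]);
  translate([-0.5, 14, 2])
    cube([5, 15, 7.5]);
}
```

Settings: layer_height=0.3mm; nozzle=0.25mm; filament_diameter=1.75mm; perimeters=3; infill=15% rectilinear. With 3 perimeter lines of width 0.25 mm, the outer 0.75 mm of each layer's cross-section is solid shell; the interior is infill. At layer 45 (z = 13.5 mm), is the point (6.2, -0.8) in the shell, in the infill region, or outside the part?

outside

At z = 13.5 mm: the cube (footprint 22.5×25) is included at this height; the cube at (-3, 0.5) does not reach this height (z outside [-1, 13]); the cube at (-0.5, 14) is not intersected at this z (z outside [2, 9.5]); After the difference (first − rest): none of the subtracted shapes is present at this height, so the 22.5×25 cube is unchanged — 1 connected region. Overall, the cross-section is a single solid region. The nearest boundary edge runs (0.00, 0.00)→(22.50, 0.00); distance from the point to it = 0.80 mm. The point is not inside any of the regions above, so it lies outside the cross-section (0.80 mm from the nearest boundary).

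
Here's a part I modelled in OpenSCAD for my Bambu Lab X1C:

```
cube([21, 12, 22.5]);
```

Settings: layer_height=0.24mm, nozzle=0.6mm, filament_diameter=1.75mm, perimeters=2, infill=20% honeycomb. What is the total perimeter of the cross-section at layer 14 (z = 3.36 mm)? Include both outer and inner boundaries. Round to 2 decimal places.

At z = 3.36 mm: the 21×12 cube contributes its full rectangle (perimeter 66.00 mm). Overall, the cross-section is a single solid region. Total boundary length (outer) = 66.00 mm.

66.00 mm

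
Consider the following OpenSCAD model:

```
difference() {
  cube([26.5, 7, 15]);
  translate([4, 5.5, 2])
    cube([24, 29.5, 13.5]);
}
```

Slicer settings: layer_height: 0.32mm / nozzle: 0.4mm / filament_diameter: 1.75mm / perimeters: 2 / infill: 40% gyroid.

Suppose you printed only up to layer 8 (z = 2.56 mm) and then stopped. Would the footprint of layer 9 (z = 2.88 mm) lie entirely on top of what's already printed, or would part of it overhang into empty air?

Compare the two slices. At z = 2.56: the 26.5×7 cube contributes its full rectangle (area 185.50 mm²); the cube at (4, 5.5) (footprint 24×29.5) is included at this height (area 708.00 mm²); After the difference (first − rest): starting from the 26.5×7 cube (185.50 mm²), the 24×29.5 cube at (4, 5.5) partially overlaps it — only the 33.75 mm² overlap (of its 708.00 mm²) is removed, clipping the outline — area = 151.75 mm². At z = 2.88: the cube is present — its section is the full 26.5×7 rectangle (area 185.50 mm²); the cube at (4, 5.5) is present — its section is the full 24×29.5 rectangle (area 708.00 mm²); Taking the first minus the rest: starting from the 26.5×7 cube (185.50 mm²), the 24×29.5 cube at (4, 5.5) partially overlaps it — only the 33.75 mm² overlap (of its 708.00 mm²) is removed, clipping the outline — area = 151.75 mm². Checking containment: the cross-section at z = 2.88 is a subset of the cross-section at z = 2.56.

entirely on top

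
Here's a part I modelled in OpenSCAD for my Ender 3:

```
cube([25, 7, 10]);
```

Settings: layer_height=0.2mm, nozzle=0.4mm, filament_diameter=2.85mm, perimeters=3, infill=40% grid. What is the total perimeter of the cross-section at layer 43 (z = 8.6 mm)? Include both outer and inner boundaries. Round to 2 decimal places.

64.00 mm

At z = 8.6 mm: the cube is present — its section is the full 25×7 rectangle (perimeter 64.00 mm). Overall, the cross-section is a single solid region. Total boundary length (outer) = 64.00 mm.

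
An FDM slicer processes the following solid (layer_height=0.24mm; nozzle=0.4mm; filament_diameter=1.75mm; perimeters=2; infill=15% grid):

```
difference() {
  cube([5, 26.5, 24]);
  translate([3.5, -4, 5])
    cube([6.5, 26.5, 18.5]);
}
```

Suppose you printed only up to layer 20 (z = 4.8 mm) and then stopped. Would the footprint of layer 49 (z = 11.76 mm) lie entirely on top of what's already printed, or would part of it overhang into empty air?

Compare the two slices. At z = 4.8: the 5×26.5 cube contributes its full rectangle (area 132.50 mm²); the cube at (3.5, -4) is absent (z outside [5, 23.5]); After the difference (first − rest): none of the subtracted shapes is present at this height, so the 5×26.5 cube is unchanged — area = 132.50 mm². At z = 11.76: the cube (footprint 5×26.5) is included at this height (area 132.50 mm²); the cube at (3.5, -4) (footprint 6.5×26.5) is included at this height (area 172.25 mm²); Taking the first minus the rest: starting from the 5×26.5 cube (132.50 mm²), the 6.5×26.5 cube at (3.5, -4) partially overlaps it — only the 33.75 mm² overlap (of its 172.25 mm²) is removed, clipping the outline — area = 98.75 mm². Checking containment: the cross-section at z = 11.76 is a subset of the cross-section at z = 4.8.

entirely on top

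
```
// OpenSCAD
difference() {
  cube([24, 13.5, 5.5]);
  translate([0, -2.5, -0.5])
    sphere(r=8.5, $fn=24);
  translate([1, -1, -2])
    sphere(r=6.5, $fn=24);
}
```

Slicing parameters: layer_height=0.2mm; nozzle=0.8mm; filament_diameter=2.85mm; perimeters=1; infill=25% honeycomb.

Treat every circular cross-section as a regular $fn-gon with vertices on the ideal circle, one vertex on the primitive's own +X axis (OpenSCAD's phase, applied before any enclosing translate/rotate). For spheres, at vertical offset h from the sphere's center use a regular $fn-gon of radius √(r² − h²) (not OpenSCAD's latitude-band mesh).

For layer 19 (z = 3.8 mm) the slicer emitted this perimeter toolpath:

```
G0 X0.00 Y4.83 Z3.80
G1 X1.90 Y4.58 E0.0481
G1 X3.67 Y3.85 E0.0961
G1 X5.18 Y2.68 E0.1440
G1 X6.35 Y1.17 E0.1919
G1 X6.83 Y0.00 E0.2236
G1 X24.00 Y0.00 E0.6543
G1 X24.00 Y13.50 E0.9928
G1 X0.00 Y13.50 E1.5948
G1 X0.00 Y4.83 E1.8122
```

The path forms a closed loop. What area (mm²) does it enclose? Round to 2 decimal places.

300.14 mm²

Apply the shoelace formula to the sequence of (X, Y) vertices; enclosed area = 300.14 mm².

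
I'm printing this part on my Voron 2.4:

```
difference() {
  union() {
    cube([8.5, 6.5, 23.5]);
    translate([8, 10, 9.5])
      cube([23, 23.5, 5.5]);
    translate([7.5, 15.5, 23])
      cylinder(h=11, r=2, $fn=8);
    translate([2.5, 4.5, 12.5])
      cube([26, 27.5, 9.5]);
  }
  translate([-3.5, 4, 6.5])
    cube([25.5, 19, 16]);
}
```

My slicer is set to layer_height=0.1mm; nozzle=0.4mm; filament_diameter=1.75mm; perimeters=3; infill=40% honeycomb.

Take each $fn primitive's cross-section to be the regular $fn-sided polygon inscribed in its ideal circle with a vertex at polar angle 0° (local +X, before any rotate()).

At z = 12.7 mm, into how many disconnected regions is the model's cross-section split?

2

At z = 12.7 mm: the cube (footprint 8.5×6.5) is included at this height; the 23×23.5 cube at (8, 10) contributes its full rectangle; the cylinder at (7.5, 15.5) is not intersected at this z (z outside [23, 34]); the 26×27.5 cube at (2.5, 4.5) contributes its full rectangle; Combining (union): the regions partially overlap (shared area 463.00 mm²), so overlapping operands fuse into one piece — 1 connected region; the cube at (-3.5, 4) is present — its section is the full 25.5×19 rectangle; Subtracting the remaining from the first: starting from the result so far, the 25.5×19 cube at (-3.5, 4) partially overlaps it — only the 370.00 mm² overlap (of its 484.50 mm²) is removed, clipping the outline — 2 connected regions. The result has 2 disconnected regions.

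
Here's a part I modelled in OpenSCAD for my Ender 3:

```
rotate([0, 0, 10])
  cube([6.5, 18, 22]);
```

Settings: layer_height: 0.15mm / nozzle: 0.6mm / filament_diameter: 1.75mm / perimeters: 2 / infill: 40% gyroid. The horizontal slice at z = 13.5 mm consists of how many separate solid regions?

1

At z = 13.5 mm: the 6.5×18 cube contributes its full rectangle; (whole slice rotated 10° about Z — lengths, areas and connectivity unchanged). The result has 1 disconnected region.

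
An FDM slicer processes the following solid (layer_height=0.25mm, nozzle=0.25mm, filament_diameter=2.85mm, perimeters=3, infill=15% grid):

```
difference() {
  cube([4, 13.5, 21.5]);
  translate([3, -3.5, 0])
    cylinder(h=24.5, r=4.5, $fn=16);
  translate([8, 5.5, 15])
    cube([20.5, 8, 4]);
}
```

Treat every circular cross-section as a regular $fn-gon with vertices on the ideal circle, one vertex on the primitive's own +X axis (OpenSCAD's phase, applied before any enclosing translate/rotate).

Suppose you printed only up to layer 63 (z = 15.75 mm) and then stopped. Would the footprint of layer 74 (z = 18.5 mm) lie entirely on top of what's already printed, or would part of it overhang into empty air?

Compare the two slices. At z = 15.75: the cube is present — its section is the full 4×13.5 rectangle (area 54.00 mm²); the r=4.5 cylinder at (3, -3.5) gives a regular 16-gon of circumradius 4.5 (constant along its height) (area = (16/2)·4.500²·sin(360°/16) = 61.99 mm²); the cube at (8, 5.5) (footprint 20.5×8) is included at this height (area 164.00 mm²); After the difference (first − rest): starting from the 4×13.5 cube (54.00 mm²), the r=4.5 cylinder at (3, -3.5) partially overlaps it — only the 2.65 mm² overlap (of its 61.99 mm²) is removed, clipping the outline; the 20.5×8 cube at (8, 5.5) misses the remaining region (no effect) — area = 51.35 mm². At z = 18.5: the cube (footprint 4×13.5) is included at this height (area 54.00 mm²); the r=4.5 cylinder at (3, -3.5) gives a regular 16-gon of circumradius 4.5 (constant along its height) (area = (16/2)·4.500²·sin(360°/16) = 61.99 mm²); the cube at (8, 5.5) is present — its section is the full 20.5×8 rectangle (area 164.00 mm²); Taking the first minus the rest: starting from the 4×13.5 cube (54.00 mm²), the r=4.5 cylinder at (3, -3.5) partially overlaps it — only the 2.65 mm² overlap (of its 61.99 mm²) is removed, clipping the outline; the 20.5×8 cube at (8, 5.5) misses the remaining region (no effect) — area = 51.35 mm². Checking containment: the cross-section at z = 18.5 is a subset of the cross-section at z = 15.75.

entirely on top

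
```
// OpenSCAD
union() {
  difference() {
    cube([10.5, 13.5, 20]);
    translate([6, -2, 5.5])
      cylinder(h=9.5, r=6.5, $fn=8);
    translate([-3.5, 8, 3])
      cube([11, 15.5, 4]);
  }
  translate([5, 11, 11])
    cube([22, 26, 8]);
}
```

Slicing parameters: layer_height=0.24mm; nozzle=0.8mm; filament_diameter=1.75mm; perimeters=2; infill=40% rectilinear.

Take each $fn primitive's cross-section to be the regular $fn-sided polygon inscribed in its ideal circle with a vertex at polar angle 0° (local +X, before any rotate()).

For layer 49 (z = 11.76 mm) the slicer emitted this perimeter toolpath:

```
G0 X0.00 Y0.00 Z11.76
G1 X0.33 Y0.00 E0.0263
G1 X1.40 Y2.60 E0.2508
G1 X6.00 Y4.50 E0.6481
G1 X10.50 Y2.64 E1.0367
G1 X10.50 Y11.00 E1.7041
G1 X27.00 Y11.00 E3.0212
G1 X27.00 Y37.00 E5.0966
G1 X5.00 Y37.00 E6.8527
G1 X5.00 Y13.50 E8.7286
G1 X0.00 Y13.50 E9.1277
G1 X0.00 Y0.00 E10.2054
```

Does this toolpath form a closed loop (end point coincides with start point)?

Start point (G0): (0.00, 0.00). End point (last G1): the path returns to the start — closed.

yes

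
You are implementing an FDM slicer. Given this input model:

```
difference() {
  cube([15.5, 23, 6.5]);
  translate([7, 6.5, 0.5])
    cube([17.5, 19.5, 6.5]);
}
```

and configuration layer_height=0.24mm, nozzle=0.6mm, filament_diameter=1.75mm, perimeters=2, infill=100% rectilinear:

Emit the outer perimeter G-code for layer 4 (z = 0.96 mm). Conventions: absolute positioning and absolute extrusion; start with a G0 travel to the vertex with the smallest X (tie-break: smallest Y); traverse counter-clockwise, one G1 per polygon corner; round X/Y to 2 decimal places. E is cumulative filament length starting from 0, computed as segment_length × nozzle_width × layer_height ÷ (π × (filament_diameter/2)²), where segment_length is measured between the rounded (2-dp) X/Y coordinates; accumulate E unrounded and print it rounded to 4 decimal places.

G0 X0.00 Y0.00 Z0.96
G1 X15.50 Y0.00 E0.9280
G1 X15.50 Y6.50 E1.3171
G1 X7.00 Y6.50 E1.8260
G1 X7.00 Y23.00 E2.8138
G1 X0.00 Y23.00 E3.2329
G1 X0.00 Y0.00 E4.6099

At z = 0.96 mm: the 15.5×23 cube contributes its full rectangle; the cube at (7, 6.5) (footprint 17.5×19.5) is included at this height; Subtracting the remaining from the first: starting from the 15.5×23 cube, the 17.5×19.5 cube at (7, 6.5) partially overlaps it — only the 140.25 mm² overlap (of its 341.25 mm²) is removed, clipping the outline — 1 connected region. The outline is a single polygon with 6 vertices. Extrusion per mm of travel: 0.6 × 0.24 / (π × 0.875²) = 0.059868. Accumulating E over each segment gives final E = 4.6099.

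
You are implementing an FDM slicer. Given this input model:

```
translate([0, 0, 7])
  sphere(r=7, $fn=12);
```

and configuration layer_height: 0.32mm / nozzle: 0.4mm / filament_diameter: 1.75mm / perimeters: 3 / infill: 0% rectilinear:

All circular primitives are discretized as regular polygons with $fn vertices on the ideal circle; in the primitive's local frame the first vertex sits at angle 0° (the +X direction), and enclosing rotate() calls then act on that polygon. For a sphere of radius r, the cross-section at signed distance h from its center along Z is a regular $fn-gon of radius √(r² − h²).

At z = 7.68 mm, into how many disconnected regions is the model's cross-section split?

At z = 7.68 mm: the r=7 sphere slices to a regular 12-gon of circumradius 6.967 (√(r²−h²) with h=0.68 from center). The result has 1 disconnected region.

1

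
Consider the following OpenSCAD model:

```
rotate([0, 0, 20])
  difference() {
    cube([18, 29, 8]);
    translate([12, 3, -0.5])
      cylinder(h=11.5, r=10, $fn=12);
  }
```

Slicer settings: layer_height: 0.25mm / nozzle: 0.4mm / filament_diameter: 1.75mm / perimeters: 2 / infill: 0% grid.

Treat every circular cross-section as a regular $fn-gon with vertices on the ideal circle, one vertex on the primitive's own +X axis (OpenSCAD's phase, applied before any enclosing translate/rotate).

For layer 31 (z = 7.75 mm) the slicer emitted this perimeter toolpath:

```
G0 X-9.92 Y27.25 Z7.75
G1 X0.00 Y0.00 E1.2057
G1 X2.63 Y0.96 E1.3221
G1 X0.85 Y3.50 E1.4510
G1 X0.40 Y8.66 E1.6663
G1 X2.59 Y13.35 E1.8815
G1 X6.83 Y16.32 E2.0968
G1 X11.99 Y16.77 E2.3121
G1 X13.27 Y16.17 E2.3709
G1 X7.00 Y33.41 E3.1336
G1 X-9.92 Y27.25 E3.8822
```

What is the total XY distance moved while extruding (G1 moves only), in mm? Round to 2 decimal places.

93.38 mm

Sum the Euclidean lengths of each G1 segment: total = 93.38 mm.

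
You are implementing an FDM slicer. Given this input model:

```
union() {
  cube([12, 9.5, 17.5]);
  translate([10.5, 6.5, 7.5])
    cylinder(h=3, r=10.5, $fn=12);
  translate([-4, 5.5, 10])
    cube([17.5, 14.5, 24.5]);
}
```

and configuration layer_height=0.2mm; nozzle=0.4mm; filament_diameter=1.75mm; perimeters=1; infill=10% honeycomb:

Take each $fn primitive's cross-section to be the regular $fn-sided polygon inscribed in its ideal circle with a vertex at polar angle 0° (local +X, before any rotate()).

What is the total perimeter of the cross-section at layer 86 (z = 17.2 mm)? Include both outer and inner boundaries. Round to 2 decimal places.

At z = 17.2 mm: the 12×9.5 cube contributes its full rectangle (perimeter 43.00 mm); the cylinder at (10.5, 6.5) is not intersected at this z (z outside [7.5, 10.5]); the cube at (-4, 5.5) is present — its section is the full 17.5×14.5 rectangle (perimeter 64.00 mm); Combining (union): the regions partially overlap (shared area 48.00 mm²), so the edge portions inside another operand are dropped and the merged outline is re-measured after clipping — boundary = 75.00 mm. Overall, the cross-section is a single solid region. Total boundary length (outer) = 75.00 mm.

75.00 mm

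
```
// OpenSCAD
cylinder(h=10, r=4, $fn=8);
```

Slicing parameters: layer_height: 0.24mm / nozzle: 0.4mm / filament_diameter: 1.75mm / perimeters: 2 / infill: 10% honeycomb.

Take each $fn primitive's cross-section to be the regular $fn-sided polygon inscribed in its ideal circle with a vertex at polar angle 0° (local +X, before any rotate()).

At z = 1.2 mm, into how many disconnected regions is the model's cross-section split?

At z = 1.2 mm: the r=4 cylinder gives a regular 8-gon of circumradius 4 (constant along its height). The result has 1 disconnected region.

1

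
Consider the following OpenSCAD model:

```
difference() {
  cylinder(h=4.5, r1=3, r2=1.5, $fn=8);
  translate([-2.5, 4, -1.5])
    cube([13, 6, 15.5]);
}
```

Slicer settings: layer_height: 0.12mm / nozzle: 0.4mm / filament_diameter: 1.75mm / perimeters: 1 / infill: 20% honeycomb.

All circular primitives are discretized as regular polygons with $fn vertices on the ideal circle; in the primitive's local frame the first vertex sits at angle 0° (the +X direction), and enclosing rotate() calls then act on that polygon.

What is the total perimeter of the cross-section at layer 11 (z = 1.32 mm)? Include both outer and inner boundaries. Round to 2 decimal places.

15.67 mm

At z = 1.32 mm: the cone (r1=3→r2=1.5) has section circumradius 2.560 here — a regular 8-gon (perimeter = 2·8·2.560·sin(180°/8) = 15.67 mm); the cube at (-2.5, 4) (footprint 13×6) is included at this height (perimeter 38.00 mm); Taking the first minus the rest: starting from the cone, the 13×6 cube at (-2.5, 4) misses the remaining region (no effect) — boundary = 15.67 mm. Overall, the cross-section is a single solid region. Total boundary length (outer) = 15.67 mm.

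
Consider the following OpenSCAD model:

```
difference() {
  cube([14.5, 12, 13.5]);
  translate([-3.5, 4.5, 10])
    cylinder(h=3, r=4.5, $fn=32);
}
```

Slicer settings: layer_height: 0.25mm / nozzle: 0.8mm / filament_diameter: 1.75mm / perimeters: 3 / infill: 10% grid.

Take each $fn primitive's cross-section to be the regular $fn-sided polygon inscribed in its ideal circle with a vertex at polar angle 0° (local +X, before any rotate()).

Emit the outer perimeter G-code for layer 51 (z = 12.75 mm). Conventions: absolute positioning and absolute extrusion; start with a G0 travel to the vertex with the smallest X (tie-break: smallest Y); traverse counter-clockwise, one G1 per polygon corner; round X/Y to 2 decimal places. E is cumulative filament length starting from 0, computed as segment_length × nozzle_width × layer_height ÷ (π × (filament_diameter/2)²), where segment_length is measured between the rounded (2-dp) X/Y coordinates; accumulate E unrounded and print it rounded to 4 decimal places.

At z = 12.75 mm: the 14.5×12 cube contributes its full rectangle; the cylinder at (-3.5, 4.5): section is a regular 32-gon, circumradius r=4.5; Subtracting the remaining from the first: starting from the 14.5×12 cube, the r=4.5 cylinder at (-3.5, 4.5) partially overlaps it — only the 3.78 mm² overlap (of its 63.21 mm²) is removed, clipping the outline — 1 connected region. The outline is a single polygon with 13 vertices. Extrusion per mm of travel: 0.8 × 0.25 / (π × 0.875²) = 0.083150. Accumulating E over each segment gives final E = 4.4458.

G0 X0.00 Y0.00 Z12.75
G1 X14.50 Y0.00 E1.2057
G1 X14.50 Y12.00 E2.2035
G1 X0.00 Y12.00 E3.4092
G1 X0.00 Y7.29 E3.8008
G1 X0.24 Y7.00 E3.8321
G1 X0.66 Y6.22 E3.9058
G1 X0.91 Y5.38 E3.9786
G1 X1.00 Y4.50 E4.0522
G1 X0.91 Y3.62 E4.1257
G1 X0.66 Y2.78 E4.1986
G1 X0.24 Y2.00 E4.2723
G1 X0.00 Y1.71 E4.3036
G1 X0.00 Y0.00 E4.4458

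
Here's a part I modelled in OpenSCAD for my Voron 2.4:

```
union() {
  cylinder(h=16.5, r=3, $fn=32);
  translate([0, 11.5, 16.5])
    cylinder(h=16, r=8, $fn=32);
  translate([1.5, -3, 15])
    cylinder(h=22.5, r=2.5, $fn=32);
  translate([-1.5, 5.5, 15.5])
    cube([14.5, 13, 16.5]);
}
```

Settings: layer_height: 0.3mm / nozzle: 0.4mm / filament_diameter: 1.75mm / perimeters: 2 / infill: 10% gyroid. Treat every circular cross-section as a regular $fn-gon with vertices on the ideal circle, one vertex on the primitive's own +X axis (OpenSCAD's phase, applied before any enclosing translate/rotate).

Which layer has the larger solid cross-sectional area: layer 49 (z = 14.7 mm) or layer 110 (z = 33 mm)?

layer 49 (z = 14.7 mm)

Layer 49 (z = 14.7): the cylinder: section is a regular 32-gon, circumradius r=3 (area = (32/2)·3.000²·sin(360°/32) = 28.09 mm²); the cylinder at (0, 11.5) is absent (z outside [16.5, 32.5]); the cylinder at (1.5, -3) is not intersected at this z (z outside [15, 37.5]); the cube at (-1.5, 5.5) is absent (z outside [15.5, 32]); Combining (union): only the r=3 cylinder is present, so the union is just that shape — area = 28.09 mm². So its area = 28.09 mm². Layer 110 (z = 33): the cylinder does not reach this height (z outside [0, 16.5]); the cylinder at (0, 11.5) does not reach this height (z outside [16.5, 32.5]); the r=2.5 cylinder at (1.5, -3) contributes a regular 32-gon of circumradius 2.5 (area = (32/2)·2.500²·sin(360°/32) = 19.51 mm²); the cube at (-1.5, 5.5) does not reach this height (z outside [15.5, 32]); Combining (union): only the r=2.5 cylinder at (1.5, -3) is present, so the union is just that shape — area = 19.51 mm². So its area = 19.51 mm². Layer 49 is larger (28.09 vs 19.51 mm²).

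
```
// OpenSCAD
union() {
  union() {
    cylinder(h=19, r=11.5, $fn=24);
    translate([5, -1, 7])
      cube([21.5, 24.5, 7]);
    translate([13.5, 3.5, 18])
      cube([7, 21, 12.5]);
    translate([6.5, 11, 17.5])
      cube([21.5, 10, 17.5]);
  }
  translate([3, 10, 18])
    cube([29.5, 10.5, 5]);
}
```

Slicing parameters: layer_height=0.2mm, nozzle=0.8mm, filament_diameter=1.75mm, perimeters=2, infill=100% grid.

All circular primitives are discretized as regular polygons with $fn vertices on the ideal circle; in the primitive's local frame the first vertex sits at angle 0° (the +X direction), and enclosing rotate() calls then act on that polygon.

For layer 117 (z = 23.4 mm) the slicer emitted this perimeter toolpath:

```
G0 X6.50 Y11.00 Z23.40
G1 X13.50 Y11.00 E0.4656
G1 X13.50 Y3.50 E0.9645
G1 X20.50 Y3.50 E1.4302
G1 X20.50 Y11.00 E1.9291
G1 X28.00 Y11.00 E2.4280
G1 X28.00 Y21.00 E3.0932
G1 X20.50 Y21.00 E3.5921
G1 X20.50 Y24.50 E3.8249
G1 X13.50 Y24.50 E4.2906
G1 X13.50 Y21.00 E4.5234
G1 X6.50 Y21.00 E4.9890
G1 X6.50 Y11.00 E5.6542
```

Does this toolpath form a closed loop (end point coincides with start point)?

Start point (G0): (6.50, 11.00). End point (last G1): the path returns to the start — closed.

yes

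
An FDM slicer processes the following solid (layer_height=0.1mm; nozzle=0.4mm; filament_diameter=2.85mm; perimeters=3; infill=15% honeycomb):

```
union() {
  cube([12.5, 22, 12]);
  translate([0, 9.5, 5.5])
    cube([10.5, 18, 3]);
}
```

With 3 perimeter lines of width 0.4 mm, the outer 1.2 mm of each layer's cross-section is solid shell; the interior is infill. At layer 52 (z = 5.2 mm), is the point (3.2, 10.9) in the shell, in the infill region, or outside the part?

infill

At z = 5.2 mm: the cube is present — its section is the full 12.5×22 rectangle; the cube at (0, 9.5) is not intersected at this z (z outside [5.5, 8.5]); Merging all regions: only the 12.5×22 cube is present, so the union is just that shape — 1 connected region. Overall, the cross-section is a single solid region. The nearest boundary edge runs (0.00, 22.00)→(0.00, 0.00); distance from the point to it = 3.20 mm. The point is inside the cross-section and 3.20 mm from the nearest boundary — more than the 1.2 mm shell width (3 × 0.4), so it's in the infill interior.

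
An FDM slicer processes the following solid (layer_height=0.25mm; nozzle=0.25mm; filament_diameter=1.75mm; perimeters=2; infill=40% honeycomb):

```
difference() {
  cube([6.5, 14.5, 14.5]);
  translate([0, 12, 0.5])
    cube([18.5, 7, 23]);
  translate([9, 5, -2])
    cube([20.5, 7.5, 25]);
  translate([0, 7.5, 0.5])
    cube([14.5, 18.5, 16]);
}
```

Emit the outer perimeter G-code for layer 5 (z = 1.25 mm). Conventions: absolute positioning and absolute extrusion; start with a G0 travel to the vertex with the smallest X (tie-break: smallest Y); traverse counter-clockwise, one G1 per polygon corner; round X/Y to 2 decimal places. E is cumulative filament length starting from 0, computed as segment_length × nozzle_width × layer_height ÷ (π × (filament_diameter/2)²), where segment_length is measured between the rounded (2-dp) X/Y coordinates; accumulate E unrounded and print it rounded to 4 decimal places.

G0 X0.00 Y0.00 Z1.25
G1 X6.50 Y0.00 E0.1689
G1 X6.50 Y7.50 E0.3638
G1 X0.00 Y7.50 E0.5327
G1 X0.00 Y0.00 E0.7276

At z = 1.25 mm: the cube (footprint 6.5×14.5) is included at this height; the cube at (0, 12) (footprint 18.5×7) is included at this height; the cube at (9, 5) (footprint 20.5×7.5) is included at this height; the cube at (0, 7.5) is present — its section is the full 14.5×18.5 rectangle; Taking the first minus the rest: starting from the 6.5×14.5 cube, the 18.5×7 cube at (0, 12) partially overlaps it — only the 16.25 mm² overlap (of its 129.50 mm²) is removed, clipping the outline; the 20.5×7.5 cube at (9, 5) misses the remaining region (no effect); the 14.5×18.5 cube at (0, 7.5) partially overlaps it — only the 29.25 mm² overlap (of its 268.25 mm²) is removed, clipping the outline — 1 connected region. The outline is a single polygon with 4 vertices. Extrusion per mm of travel: 0.25 × 0.25 / (π × 0.875²) = 0.025984. Accumulating E over each segment gives final E = 0.7276.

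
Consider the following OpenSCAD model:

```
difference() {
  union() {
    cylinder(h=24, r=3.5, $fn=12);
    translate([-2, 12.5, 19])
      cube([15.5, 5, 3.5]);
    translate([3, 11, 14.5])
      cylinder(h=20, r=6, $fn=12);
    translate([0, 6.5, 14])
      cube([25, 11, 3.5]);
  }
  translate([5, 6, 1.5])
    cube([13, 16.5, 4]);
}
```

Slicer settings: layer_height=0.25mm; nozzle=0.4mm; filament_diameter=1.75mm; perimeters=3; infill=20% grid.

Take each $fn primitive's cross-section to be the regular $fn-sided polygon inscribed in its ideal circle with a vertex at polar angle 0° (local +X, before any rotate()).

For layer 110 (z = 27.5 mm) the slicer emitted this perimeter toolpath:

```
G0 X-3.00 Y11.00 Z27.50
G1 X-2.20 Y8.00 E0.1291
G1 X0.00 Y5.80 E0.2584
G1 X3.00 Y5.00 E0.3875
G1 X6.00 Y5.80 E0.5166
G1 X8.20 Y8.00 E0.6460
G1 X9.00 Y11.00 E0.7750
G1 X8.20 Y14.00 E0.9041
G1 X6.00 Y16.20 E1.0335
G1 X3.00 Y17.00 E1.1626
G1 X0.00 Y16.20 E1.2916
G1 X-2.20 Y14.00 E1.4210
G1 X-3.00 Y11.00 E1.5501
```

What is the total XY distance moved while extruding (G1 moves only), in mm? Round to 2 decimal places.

37.28 mm

Sum the Euclidean lengths of each G1 segment: total = 37.28 mm.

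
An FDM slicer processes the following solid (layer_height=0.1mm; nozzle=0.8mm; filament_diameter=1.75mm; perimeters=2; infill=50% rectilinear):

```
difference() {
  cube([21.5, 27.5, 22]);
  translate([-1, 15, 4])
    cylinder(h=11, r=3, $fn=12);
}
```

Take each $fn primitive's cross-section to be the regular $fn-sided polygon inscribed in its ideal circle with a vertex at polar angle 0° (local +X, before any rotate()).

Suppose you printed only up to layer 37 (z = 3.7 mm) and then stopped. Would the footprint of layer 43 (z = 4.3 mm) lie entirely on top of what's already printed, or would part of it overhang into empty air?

Compare the two slices. At z = 3.7: the 21.5×27.5 cube contributes its full rectangle (area 591.25 mm²); the cylinder at (-1, 15) is not intersected at this z (z outside [4, 15]); After the difference (first − rest): none of the subtracted shapes is present at this height, so the 21.5×27.5 cube is unchanged — area = 591.25 mm². At z = 4.3: the cube (footprint 21.5×27.5) is included at this height (area 591.25 mm²); the r=3 cylinder at (-1, 15) gives a regular 12-gon of circumradius 3 (constant along its height) (area = (12/2)·3.000²·sin(360°/12) = 27.00 mm²); Taking the first minus the rest: starting from the 21.5×27.5 cube (591.25 mm²), the r=3 cylinder at (-1, 15) partially overlaps it — only the 7.77 mm² overlap (of its 27.00 mm²) is removed, clipping the outline — area = 583.48 mm². Checking containment: the cross-section at z = 4.3 is a subset of the cross-section at z = 3.7.

entirely on top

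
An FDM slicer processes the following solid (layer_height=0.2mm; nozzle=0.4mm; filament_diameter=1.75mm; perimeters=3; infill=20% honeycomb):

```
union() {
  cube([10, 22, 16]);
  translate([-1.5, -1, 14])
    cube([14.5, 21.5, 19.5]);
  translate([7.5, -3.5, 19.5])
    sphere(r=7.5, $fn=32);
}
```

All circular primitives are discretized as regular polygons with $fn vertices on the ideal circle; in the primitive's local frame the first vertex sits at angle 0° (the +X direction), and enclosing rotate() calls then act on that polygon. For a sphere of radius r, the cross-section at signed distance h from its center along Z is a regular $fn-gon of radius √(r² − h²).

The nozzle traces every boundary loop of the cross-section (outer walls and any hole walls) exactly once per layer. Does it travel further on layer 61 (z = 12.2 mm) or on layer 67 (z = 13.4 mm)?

Layer 61 (z = 12.2): the cube is present — its section is the full 10×22 rectangle (perimeter 64.00 mm); the cube at (-1.5, -1) does not reach this height (z outside [14, 33.5]); the sphere at (7.5, -3.5): section is a regular 32-gon, circumradius = √(r²−h²) = √(7.5²−7.3²) = 1.720 (perimeter = 2·32·1.720·sin(180°/32) = 10.79 mm); Taking the union: the 2 present regions are separate (no shared area or edge), so areas and boundary lengths simply add and each stays a separate island — boundary = 74.79 mm. So its perimeter = 74.79 mm. Layer 67 (z = 13.4): the cube (footprint 10×22) is included at this height (perimeter 64.00 mm); the cube at (-1.5, -1) is absent (z outside [14, 33.5]); the r=7.5 sphere at (7.5, -3.5) contributes a regular 32-gon of circumradius √(7.5²−6.1²) = 4.363 (perimeter = 2·32·4.363·sin(180°/32) = 27.37 mm); Combining (union): the regions partially overlap (shared area 2.99 mm²), so the edge portions inside another operand are dropped and the merged outline is re-measured after clipping — boundary = 80.79 mm. So its perimeter = 80.79 mm. Layer 67 is larger (80.79 vs 74.79 mm).

layer 67 (z = 13.4 mm)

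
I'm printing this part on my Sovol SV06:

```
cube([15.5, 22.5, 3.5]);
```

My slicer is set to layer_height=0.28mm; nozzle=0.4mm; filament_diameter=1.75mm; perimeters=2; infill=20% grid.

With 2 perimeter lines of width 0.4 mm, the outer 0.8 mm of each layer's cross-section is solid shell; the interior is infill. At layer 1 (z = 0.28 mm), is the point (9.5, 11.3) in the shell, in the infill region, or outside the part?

infill

At z = 0.28 mm: the 15.5×22.5 cube contributes its full rectangle. Overall, the cross-section is a single solid region. The nearest boundary edge runs (15.50, 0.00)→(15.50, 22.50); distance from the point to it = 6.00 mm. The point is inside the cross-section and 6.00 mm from the nearest boundary — more than the 0.8 mm shell width (2 × 0.4), so it's in the infill interior.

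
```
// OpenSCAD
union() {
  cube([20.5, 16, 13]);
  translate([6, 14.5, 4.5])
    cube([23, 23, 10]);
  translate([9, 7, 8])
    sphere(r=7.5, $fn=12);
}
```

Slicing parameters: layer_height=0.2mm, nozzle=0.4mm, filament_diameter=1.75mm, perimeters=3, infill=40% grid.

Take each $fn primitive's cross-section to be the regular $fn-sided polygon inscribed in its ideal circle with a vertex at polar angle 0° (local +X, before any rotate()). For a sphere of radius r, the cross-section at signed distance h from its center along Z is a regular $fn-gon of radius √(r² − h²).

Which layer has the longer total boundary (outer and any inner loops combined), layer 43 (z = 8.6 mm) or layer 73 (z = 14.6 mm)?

layer 43 (z = 8.6 mm)

Layer 43 (z = 8.6): the 20.5×16 cube contributes its full rectangle (perimeter 73.00 mm); the cube at (6, 14.5) is present — its section is the full 23×23 rectangle (perimeter 92.00 mm); the r=7.5 sphere at (9, 7) contributes a regular 12-gon of circumradius √(7.5²−0.6²) = 7.476 (perimeter = 2·12·7.476·sin(180°/12) = 46.44 mm); Taking the union: the regions partially overlap (shared area 188.57 mm²), so the edge portions inside another operand are dropped and the merged outline is re-measured after clipping — boundary = 133.13 mm. So its perimeter = 133.13 mm. Layer 73 (z = 14.6): the cube is absent (z outside [0, 13]); the cube at (6, 14.5) does not reach this height (z outside [4.5, 14.5]); the sphere at (9, 7): section is a regular 12-gon, circumradius = √(r²−h²) = √(7.5²−6.6²) = 3.562 (perimeter = 2·12·3.562·sin(180°/12) = 22.13 mm); Merging all regions: only the r=7.5 sphere at (9, 7) is present, so the union is just that shape — boundary = 22.13 mm. So its perimeter = 22.13 mm. Layer 43 is larger (133.13 vs 22.13 mm).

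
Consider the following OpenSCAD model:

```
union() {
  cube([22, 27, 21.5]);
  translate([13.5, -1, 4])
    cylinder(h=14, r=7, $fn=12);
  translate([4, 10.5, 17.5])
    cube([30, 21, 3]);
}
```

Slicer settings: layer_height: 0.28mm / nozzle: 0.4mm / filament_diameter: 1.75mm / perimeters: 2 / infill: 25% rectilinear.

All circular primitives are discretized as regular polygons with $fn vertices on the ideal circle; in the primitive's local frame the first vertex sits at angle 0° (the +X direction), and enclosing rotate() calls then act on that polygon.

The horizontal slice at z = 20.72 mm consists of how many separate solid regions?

1

At z = 20.72 mm: the 22×27 cube contributes its full rectangle; the cylinder at (13.5, -1) is not intersected at this z (z outside [4, 18]); the cube at (4, 10.5) is absent (z outside [17.5, 20.5]); Taking the union: only the 22×27 cube is present, so the union is just that shape — 1 connected region. The result has 1 disconnected region.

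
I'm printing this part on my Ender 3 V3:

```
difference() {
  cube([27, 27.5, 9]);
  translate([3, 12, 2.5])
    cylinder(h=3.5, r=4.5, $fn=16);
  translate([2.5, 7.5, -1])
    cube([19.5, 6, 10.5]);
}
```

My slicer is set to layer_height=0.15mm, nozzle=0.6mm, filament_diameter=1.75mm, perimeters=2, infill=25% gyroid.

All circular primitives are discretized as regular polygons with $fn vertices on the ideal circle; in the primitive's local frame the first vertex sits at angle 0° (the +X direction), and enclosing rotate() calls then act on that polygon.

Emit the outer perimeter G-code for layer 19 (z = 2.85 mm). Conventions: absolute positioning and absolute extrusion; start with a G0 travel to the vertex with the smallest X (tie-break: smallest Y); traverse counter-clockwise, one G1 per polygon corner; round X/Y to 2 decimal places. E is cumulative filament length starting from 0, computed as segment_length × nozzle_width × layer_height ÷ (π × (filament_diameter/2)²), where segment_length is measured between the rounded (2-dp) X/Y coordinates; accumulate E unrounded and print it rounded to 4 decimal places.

At z = 2.85 mm: the cube (footprint 27×27.5) is included at this height; the r=4.5 cylinder at (3, 12) contributes a regular 16-gon of circumradius 4.5; the 19.5×6 cube at (2.5, 7.5) contributes its full rectangle; After the difference (first − rest): starting from the 27×27.5 cube, the r=4.5 cylinder at (3, 12) partially overlaps it — only the 55.44 mm² overlap (of its 61.99 mm²) is removed, clipping the outline; the 19.5×6 cube at (2.5, 7.5) partially overlaps it — only the 92.00 mm² overlap (of its 117.00 mm²) is removed, clipping the outline — 1 connected region. The outline is a single polygon with 17 vertices. Extrusion per mm of travel: 0.6 × 0.15 / (π × 0.875²) = 0.037418. Accumulating E over each segment gives final E = 5.7763.

G0 X0.00 Y0.00 Z2.85
G1 X27.00 Y0.00 E1.0103
G1 X27.00 Y27.50 E2.0393
G1 X0.00 Y27.50 E3.0495
G1 X0.00 Y15.30 E3.5060
G1 X1.28 Y16.16 E3.5637
G1 X3.00 Y16.50 E3.6293
G1 X4.72 Y16.16 E3.6949
G1 X6.18 Y15.18 E3.7607
G1 X7.16 Y13.72 E3.8265
G1 X7.20 Y13.50 E3.8349
G1 X22.00 Y13.50 E4.3887
G1 X22.00 Y7.50 E4.6132
G1 X2.50 Y7.50 E5.3428
G1 X2.50 Y7.60 E5.3466
G1 X1.28 Y7.84 E5.3931
G1 X0.00 Y8.70 E5.4508
G1 X0.00 Y0.00 E5.7763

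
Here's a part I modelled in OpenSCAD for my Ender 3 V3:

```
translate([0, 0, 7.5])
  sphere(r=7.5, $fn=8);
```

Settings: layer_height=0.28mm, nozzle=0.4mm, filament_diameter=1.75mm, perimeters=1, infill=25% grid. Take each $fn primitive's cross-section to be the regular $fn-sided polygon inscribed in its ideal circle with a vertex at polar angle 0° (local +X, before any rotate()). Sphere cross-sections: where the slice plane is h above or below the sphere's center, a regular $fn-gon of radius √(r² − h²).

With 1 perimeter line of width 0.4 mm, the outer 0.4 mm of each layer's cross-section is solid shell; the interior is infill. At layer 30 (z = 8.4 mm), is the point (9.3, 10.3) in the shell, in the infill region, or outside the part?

At z = 8.4 mm: the r=7.5 sphere slices to a regular 8-gon of circumradius 7.446 (√(r²−h²) with h=0.9 from center). Overall, the cross-section is a single solid region. The nearest boundary edge runs (7.45, 0.00)→(5.26, 5.26); distance from the point to it = 6.45 mm. The point is not inside any of the regions above, so it lies outside the cross-section (6.45 mm from the nearest boundary).

outside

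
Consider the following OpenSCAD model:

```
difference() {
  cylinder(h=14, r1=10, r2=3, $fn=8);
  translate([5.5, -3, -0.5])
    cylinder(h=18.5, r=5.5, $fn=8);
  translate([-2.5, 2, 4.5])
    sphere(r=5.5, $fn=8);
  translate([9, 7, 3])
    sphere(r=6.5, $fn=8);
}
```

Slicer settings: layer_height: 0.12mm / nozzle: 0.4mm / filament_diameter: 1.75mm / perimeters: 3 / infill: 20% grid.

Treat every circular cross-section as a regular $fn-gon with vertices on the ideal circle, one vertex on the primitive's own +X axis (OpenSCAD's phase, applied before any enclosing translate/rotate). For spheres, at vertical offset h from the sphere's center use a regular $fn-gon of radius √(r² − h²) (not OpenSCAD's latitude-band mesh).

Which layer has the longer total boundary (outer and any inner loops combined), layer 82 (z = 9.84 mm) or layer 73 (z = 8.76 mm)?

layer 73 (z = 8.76 mm)

Layer 82 (z = 9.84): the cone contributes a regular 8-gon of circumradius 5.080 (interpolated between r1=10 and r2=3 at t=0.703) (perimeter = 2·8·5.080·sin(180°/8) = 31.10 mm); the r=5.5 cylinder at (5.5, -3) contributes a regular 8-gon of circumradius 5.5 (perimeter = 2·8·5.500·sin(180°/8) = 33.68 mm); the r=5.5 sphere at (-2.5, 2) slices to a regular 8-gon of circumradius 1.317 (√(r²−h²) with h=5.34 from center) (perimeter = 2·8·1.317·sin(180°/8) = 8.06 mm); the sphere at (9, 7) is not intersected at this z (|z−center|=6.840 > r=6.5); After the difference (first − rest): starting from the cone, the r=5.5 cylinder at (5.5, -3) partially overlaps it — only the 20.40 mm² overlap (of its 85.56 mm²) is removed, clipping the outline; the r=5.5 sphere at (-2.5, 2) lies wholly inside it (removes its full 4.91 mm² and its 8.06 mm outline becomes a hole wall) — boundary (outer + 1 inner loop) = 39.04 mm. So its perimeter = 39.04 mm. Layer 73 (z = 8.76): the cone (r1=10→r2=3) has section circumradius 5.620 here — a regular 8-gon (perimeter = 2·8·5.620·sin(180°/8) = 34.41 mm); the r=5.5 cylinder at (5.5, -3) contributes a regular 8-gon of circumradius 5.5 (perimeter = 2·8·5.500·sin(180°/8) = 33.68 mm); the sphere at (-2.5, 2): section is a regular 8-gon, circumradius = √(r²−h²) = √(5.5²−4.26²) = 3.479 (perimeter = 2·8·3.479·sin(180°/8) = 21.30 mm); the r=6.5 sphere at (9, 7) slices to a regular 8-gon of circumradius 3.012 (√(r²−h²) with h=5.76 from center) (perimeter = 2·8·3.012·sin(180°/8) = 18.44 mm); Subtracting the remaining from the first: starting from the cone, the r=5.5 cylinder at (5.5, -3) partially overlaps it — only the 25.16 mm² overlap (of its 85.56 mm²) is removed, clipping the outline; the r=5.5 sphere at (-2.5, 2) partially overlaps it — only the 28.51 mm² overlap (of its 34.23 mm²) is removed, clipping the outline; the r=6.5 sphere at (9, 7) misses the remaining region (no effect) — boundary = 41.25 mm. So its perimeter = 41.25 mm. Layer 73 is larger (41.25 vs 39.04 mm).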